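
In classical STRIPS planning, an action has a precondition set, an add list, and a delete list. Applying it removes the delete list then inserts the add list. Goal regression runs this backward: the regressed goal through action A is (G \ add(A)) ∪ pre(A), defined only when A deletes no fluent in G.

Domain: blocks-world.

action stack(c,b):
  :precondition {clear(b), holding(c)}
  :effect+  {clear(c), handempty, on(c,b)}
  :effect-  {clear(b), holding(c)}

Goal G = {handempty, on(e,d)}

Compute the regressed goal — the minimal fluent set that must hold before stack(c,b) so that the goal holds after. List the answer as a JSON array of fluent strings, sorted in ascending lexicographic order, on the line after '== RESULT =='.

Compute (G \ add) ∪ pre:
  G ∩ del = {}  (empty — regression defined)
  G \ add = {handempty, on(e,d)} \ {clear(c), handempty, on(c,b)} = {on(e,d)}
  ∪ pre   = {on(e,d)} ∪ {clear(b), holding(c)}
          = {clear(b), holding(c), on(e,d)}

== RESULT ==
["clear(b)", "holding(c)", "on(e,d)"]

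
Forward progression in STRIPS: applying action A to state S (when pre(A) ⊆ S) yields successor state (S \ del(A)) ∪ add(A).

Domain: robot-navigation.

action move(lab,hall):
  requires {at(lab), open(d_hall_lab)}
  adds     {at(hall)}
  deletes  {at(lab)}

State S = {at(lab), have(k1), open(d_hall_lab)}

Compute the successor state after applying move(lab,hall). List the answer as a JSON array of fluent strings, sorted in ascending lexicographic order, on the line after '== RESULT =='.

Progress:
  pre ⊆ S: {at(lab), open(d_hall_lab)} ⊆ S  — applicable
  S \ del = {have(k1), open(d_hall_lab)}
  ∪ add   = {at(hall), have(k1), open(d_hall_lab)}

== RESULT ==
["at(hall)", "have(k1)", "open(d_hall_lab)"]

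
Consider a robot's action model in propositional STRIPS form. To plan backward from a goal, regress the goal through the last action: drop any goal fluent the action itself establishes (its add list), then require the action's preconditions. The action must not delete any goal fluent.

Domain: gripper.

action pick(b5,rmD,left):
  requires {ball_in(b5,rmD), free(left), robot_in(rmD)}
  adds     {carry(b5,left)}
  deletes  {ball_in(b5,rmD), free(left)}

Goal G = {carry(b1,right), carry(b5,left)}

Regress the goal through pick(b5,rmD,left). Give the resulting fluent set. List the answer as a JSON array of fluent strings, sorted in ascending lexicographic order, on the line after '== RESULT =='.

Compute (G \ add) ∪ pre:
  G ∩ del = {}  (empty — regression defined)
  G \ add = {carry(b1,right), carry(b5,left)} \ {carry(b5,left)} = {carry(b1,right)}
  ∪ pre   = {carry(b1,right)} ∪ {ball_in(b5,rmD), free(left), robot_in(rmD)}
          = {ball_in(b5,rmD), carry(b1,right), free(left), robot_in(rmD)}

== RESULT ==
["ball_in(b5,rmD)", "carry(b1,right)", "free(left)", "robot_in(rmD)"]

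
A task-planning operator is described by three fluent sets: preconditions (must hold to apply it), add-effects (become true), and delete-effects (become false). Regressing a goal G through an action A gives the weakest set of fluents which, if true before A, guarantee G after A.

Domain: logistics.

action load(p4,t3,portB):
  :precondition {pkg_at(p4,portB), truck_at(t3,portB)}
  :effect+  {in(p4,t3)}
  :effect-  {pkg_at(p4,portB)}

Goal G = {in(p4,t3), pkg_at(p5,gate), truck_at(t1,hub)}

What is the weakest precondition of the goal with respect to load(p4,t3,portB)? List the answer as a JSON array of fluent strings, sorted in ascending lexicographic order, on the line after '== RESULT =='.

Compute (G \ add) ∪ pre:
  G ∩ del = {}  (empty — regression defined)
  G \ add = {in(p4,t3), pkg_at(p5,gate), truck_at(t1,hub)} \ {in(p4,t3)} = {pkg_at(p5,gate), truck_at(t1,hub)}
  ∪ pre   = {pkg_at(p5,gate), truck_at(t1,hub)} ∪ {pkg_at(p4,portB), truck_at(t3,portB)}
          = {pkg_at(p4,portB), pkg_at(p5,gate), truck_at(t1,hub), truck_at(t3,portB)}

== RESULT ==
["pkg_at(p4,portB)", "pkg_at(p5,gate)", "truck_at(t1,hub)", "truck_at(t3,portB)"]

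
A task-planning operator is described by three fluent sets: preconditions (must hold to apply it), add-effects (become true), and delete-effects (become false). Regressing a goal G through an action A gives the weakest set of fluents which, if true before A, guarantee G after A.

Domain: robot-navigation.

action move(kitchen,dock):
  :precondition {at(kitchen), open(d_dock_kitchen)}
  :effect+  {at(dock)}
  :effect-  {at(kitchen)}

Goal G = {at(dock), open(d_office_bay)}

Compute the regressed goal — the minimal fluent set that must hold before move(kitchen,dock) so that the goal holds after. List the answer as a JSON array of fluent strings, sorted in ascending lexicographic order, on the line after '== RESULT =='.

Regress:
  G ∩ del = {}  (empty — regression defined)
  G \ add = {at(dock), open(d_office_bay)} \ {at(dock)} = {open(d_office_bay)}
  ∪ pre   = {open(d_office_bay)} ∪ {at(kitchen), open(d_dock_kitchen)}
          = {at(kitchen), open(d_dock_kitchen), open(d_office_bay)}

== RESULT ==
["at(kitchen)", "open(d_dock_kitchen)", "open(d_office_bay)"]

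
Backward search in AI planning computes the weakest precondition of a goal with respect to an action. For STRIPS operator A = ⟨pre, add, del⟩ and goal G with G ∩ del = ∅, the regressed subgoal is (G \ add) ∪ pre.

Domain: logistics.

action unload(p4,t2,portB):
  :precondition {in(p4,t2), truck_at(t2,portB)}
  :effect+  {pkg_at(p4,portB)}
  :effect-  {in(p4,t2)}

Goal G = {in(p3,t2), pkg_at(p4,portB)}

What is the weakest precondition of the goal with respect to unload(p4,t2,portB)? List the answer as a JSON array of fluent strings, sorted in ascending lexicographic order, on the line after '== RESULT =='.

Regress:
  G ∩ del = {}  (empty — regression defined)
  G \ add = {in(p3,t2), pkg_at(p4,portB)} \ {pkg_at(p4,portB)} = {in(p3,t2)}
  ∪ pre   = {in(p3,t2)} ∪ {in(p4,t2), truck_at(t2,portB)}
          = {in(p3,t2), in(p4,t2), truck_at(t2,portB)}

== RESULT ==
["in(p3,t2)", "in(p4,t2)", "truck_at(t2,portB)"]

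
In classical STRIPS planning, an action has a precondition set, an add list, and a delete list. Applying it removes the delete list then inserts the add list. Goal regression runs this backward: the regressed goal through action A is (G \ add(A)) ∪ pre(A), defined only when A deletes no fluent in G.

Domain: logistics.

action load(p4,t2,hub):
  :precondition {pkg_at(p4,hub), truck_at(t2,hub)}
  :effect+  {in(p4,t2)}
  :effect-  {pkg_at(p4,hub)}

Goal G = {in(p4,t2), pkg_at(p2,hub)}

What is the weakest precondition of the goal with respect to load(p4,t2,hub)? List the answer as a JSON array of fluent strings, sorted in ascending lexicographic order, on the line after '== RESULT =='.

Compute (G \ add) ∪ pre:
  G ∩ del = {}  (empty — regression defined)
  G \ add = {in(p4,t2), pkg_at(p2,hub)} \ {in(p4,t2)} = {pkg_at(p2,hub)}
  ∪ pre   = {pkg_at(p2,hub)} ∪ {pkg_at(p4,hub), truck_at(t2,hub)}
          = {pkg_at(p2,hub), pkg_at(p4,hub), truck_at(t2,hub)}

== RESULT ==
["pkg_at(p2,hub)", "pkg_at(p4,hub)", "truck_at(t2,hub)"]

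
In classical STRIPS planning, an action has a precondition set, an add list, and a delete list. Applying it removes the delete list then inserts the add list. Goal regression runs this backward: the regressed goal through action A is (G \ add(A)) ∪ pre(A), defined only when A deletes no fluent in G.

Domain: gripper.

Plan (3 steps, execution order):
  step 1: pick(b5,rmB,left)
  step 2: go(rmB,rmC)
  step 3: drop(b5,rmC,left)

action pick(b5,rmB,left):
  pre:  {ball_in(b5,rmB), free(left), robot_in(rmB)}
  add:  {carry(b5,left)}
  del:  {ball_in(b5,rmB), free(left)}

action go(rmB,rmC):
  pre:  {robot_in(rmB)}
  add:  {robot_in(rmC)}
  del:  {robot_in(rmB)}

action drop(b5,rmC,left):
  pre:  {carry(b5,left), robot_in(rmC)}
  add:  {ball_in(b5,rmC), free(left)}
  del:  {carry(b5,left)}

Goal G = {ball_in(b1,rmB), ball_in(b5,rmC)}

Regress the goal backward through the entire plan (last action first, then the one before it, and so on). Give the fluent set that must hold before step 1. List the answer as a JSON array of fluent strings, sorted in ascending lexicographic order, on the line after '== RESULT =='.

Regress step by step:
  through step 3 (drop(b5,rmC,left)): drop {ball_in(b5,rmC)}, keep {ball_in(b1,rmB)}, require {carry(b5,left), robot_in(rmC)}
    → {ball_in(b1,rmB), carry(b5,left), robot_in(rmC)}
  through step 2 (go(rmB,rmC)): drop {robot_in(rmC)}, keep {ball_in(b1,rmB), carry(b5,left)}, require {robot_in(rmB)}
    → {ball_in(b1,rmB), carry(b5,left), robot_in(rmB)}
  through step 1 (pick(b5,rmB,left)): drop {carry(b5,left)}, keep {ball_in(b1,rmB), robot_in(rmB)}, require {ball_in(b5,rmB), free(left), robot_in(rmB)}
    → {ball_in(b1,rmB), ball_in(b5,rmB), free(left), robot_in(rmB)}

== RESULT ==
["ball_in(b1,rmB)", "ball_in(b5,rmB)", "free(left)", "robot_in(rmB)"]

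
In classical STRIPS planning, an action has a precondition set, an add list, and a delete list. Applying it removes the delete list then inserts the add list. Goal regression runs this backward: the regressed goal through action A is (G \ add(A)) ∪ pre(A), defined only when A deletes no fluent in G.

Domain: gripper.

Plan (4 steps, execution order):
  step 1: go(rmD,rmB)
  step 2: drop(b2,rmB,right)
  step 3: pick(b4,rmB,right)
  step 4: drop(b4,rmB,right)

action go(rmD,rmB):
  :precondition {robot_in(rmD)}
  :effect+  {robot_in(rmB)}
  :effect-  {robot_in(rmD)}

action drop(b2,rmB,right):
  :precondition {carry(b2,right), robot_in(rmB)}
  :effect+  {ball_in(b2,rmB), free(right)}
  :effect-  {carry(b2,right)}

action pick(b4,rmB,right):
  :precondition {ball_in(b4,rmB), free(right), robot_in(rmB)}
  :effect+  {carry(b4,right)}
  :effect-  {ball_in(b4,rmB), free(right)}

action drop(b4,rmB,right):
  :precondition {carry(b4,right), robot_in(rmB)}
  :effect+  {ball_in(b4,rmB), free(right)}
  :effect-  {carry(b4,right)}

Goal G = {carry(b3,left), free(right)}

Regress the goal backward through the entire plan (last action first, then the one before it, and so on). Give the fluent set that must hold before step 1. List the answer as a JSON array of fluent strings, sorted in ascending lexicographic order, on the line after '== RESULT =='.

Regress step by step:
  through step 4 (drop(b4,rmB,right)): drop {free(right)}, keep {carry(b3,left)}, require {carry(b4,right), robot_in(rmB)}
    → {carry(b3,left), carry(b4,right), robot_in(rmB)}
  through step 3 (pick(b4,rmB,right)): drop {carry(b4,right)}, keep {carry(b3,left), robot_in(rmB)}, require {ball_in(b4,rmB), free(right), robot_in(rmB)}
    → {ball_in(b4,rmB), carry(b3,left), free(right), robot_in(rmB)}
  through step 2 (drop(b2,rmB,right)): drop {free(right)}, keep {ball_in(b4,rmB), carry(b3,left), robot_in(rmB)}, require {carry(b2,right), robot_in(rmB)}
    → {ball_in(b4,rmB), carry(b2,right), carry(b3,left), robot_in(rmB)}
  through step 1 (go(rmD,rmB)): drop {robot_in(rmB)}, keep {ball_in(b4,rmB), carry(b2,right), carry(b3,left)}, require {robot_in(rmD)}
    → {ball_in(b4,rmB), carry(b2,right), carry(b3,left), robot_in(rmD)}

== RESULT ==
["ball_in(b4,rmB)", "carry(b2,right)", "carry(b3,left)", "robot_in(rmD)"]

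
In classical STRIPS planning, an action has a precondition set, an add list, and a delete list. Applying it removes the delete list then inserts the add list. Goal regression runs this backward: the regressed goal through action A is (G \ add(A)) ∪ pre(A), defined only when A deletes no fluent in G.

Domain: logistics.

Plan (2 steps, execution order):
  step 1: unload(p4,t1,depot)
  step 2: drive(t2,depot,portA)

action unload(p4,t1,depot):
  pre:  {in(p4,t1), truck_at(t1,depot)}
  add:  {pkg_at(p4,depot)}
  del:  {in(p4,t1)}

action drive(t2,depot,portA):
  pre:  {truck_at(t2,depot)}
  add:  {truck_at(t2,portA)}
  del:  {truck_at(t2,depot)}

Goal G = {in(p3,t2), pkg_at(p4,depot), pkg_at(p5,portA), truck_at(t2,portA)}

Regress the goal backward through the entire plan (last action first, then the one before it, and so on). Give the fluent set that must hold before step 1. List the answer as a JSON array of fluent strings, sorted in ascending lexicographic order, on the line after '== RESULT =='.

Work backward from the goal:
  through step 2 (drive(t2,depot,portA)): drop {truck_at(t2,portA)}, keep {in(p3,t2), pkg_at(p4,depot), pkg_at(p5,portA)}, require {truck_at(t2,depot)}
    → {in(p3,t2), pkg_at(p4,depot), pkg_at(p5,portA), truck_at(t2,depot)}
  through step 1 (unload(p4,t1,depot)): drop {pkg_at(p4,depot)}, keep {in(p3,t2), pkg_at(p5,portA), truck_at(t2,depot)}, require {in(p4,t1), truck_at(t1,depot)}
    → {in(p3,t2), in(p4,t1), pkg_at(p5,portA), truck_at(t1,depot), truck_at(t2,depot)}

== RESULT ==
["in(p3,t2)", "in(p4,t1)", "pkg_at(p5,portA)", "truck_at(t1,depot)", "truck_at(t2,depot)"]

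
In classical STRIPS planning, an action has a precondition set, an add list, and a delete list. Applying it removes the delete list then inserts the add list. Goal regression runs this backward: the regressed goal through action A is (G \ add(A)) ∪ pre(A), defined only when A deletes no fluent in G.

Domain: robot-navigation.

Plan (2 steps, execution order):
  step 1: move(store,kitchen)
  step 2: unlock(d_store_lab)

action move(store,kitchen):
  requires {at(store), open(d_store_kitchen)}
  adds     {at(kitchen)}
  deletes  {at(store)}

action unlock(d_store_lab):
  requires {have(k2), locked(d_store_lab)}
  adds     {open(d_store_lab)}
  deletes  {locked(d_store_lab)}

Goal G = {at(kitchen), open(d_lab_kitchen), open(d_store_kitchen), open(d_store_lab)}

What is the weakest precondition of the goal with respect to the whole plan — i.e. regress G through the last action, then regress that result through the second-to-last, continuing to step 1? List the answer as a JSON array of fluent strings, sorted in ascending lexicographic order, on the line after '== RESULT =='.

Regress step by step:
  through step 2 (unlock(d_store_lab)): drop {open(d_store_lab)}, keep {at(kitchen), open(d_lab_kitchen), open(d_store_kitchen)}, require {have(k2), locked(d_store_lab)}
    → {at(kitchen), have(k2), locked(d_store_lab), open(d_lab_kitchen), open(d_store_kitchen)}
  through step 1 (move(store,kitchen)): drop {at(kitchen)}, keep {have(k2), locked(d_store_lab), open(d_lab_kitchen), open(d_store_kitchen)}, require {at(store), open(d_store_kitchen)}
    → {at(store), have(k2), locked(d_store_lab), open(d_lab_kitchen), open(d_store_kitchen)}

== RESULT ==
["at(store)", "have(k2)", "locked(d_store_lab)", "open(d_lab_kitchen)", "open(d_store_kitchen)"]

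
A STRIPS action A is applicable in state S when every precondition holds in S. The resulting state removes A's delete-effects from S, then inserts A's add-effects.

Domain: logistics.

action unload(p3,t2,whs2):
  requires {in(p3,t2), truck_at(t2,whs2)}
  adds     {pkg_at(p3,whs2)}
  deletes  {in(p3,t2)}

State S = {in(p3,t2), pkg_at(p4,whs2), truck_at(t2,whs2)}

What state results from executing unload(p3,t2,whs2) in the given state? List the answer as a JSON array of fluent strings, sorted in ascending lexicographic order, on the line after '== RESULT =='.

Progress:
  pre ⊆ S: {in(p3,t2), truck_at(t2,whs2)} ⊆ S  — applicable
  S \ del = {pkg_at(p4,whs2), truck_at(t2,whs2)}
  ∪ add   = {pkg_at(p3,whs2), pkg_at(p4,whs2), truck_at(t2,whs2)}

== RESULT ==
["pkg_at(p3,whs2)", "pkg_at(p4,whs2)", "truck_at(t2,whs2)"]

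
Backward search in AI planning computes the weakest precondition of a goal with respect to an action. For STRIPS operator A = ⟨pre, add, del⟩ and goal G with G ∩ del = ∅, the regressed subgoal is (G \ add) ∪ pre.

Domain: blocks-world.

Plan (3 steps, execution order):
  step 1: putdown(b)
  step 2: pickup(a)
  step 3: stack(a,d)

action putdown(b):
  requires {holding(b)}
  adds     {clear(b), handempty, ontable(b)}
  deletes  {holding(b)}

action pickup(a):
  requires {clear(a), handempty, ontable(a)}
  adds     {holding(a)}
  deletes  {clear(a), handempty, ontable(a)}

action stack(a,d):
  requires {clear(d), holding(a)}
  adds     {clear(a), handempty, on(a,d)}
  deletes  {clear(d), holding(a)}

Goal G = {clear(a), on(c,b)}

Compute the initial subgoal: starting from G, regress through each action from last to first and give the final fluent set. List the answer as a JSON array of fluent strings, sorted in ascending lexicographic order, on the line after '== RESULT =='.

Work backward from the goal:
  through step 3 (stack(a,d)): drop {clear(a)}, keep {on(c,b)}, require {clear(d), holding(a)}
    → {clear(d), holding(a), on(c,b)}
  through step 2 (pickup(a)): drop {holding(a)}, keep {clear(d), on(c,b)}, require {clear(a), handempty, ontable(a)}
    → {clear(a), clear(d), handempty, on(c,b), ontable(a)}
  through step 1 (putdown(b)): drop {handempty}, keep {clear(a), clear(d), on(c,b), ontable(a)}, require {holding(b)}
    → {clear(a), clear(d), holding(b), on(c,b), ontable(a)}

== RESULT ==
["clear(a)", "clear(d)", "holding(b)", "on(c,b)", "ontable(a)"]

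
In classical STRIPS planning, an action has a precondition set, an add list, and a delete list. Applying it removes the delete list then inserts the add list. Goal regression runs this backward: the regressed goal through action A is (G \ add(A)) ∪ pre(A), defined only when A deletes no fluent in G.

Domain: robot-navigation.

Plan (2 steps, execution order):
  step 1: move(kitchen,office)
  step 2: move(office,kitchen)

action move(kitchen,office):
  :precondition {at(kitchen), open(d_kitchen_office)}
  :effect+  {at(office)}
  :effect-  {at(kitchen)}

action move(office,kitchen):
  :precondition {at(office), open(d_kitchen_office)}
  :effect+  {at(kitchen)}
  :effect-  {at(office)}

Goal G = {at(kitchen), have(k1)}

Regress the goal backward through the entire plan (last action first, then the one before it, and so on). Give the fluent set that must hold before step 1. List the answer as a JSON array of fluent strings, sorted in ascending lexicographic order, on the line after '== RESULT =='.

Work backward from the goal:
  through step 2 (move(office,kitchen)): drop {at(kitchen)}, keep {have(k1)}, require {at(office), open(d_kitchen_office)}
    → {at(office), have(k1), open(d_kitchen_office)}
  through step 1 (move(kitchen,office)): drop {at(office)}, keep {have(k1), open(d_kitchen_office)}, require {at(kitchen), open(d_kitchen_office)}
    → {at(kitchen), have(k1), open(d_kitchen_office)}

== RESULT ==
["at(kitchen)", "have(k1)", "open(d_kitchen_office)"]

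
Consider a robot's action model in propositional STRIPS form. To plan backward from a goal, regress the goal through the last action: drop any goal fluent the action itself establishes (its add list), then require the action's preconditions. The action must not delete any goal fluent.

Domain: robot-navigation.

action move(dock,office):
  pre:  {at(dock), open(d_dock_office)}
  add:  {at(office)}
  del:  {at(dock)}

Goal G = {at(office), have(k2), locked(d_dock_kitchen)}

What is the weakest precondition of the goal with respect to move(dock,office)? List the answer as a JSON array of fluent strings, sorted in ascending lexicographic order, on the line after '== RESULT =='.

Regress:
  G ∩ del = {}  (empty — regression defined)
  G \ add = {at(office), have(k2), locked(d_dock_kitchen)} \ {at(office)} = {have(k2), locked(d_dock_kitchen)}
  ∪ pre   = {have(k2), locked(d_dock_kitchen)} ∪ {at(dock), open(d_dock_office)}
          = {at(dock), have(k2), locked(d_dock_kitchen), open(d_dock_office)}

== RESULT ==
["at(dock)", "have(k2)", "locked(d_dock_kitchen)", "open(d_dock_office)"]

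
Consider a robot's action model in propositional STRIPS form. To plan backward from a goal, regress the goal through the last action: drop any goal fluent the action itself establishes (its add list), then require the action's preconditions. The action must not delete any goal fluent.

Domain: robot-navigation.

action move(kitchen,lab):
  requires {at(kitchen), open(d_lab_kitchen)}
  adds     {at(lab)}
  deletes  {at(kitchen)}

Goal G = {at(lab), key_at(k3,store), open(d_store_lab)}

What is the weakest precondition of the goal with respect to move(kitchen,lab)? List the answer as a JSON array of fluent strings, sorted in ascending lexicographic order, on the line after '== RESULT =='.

Compute (G \ add) ∪ pre:
  G ∩ del = {}  (empty — regression defined)
  G \ add = {at(lab), key_at(k3,store), open(d_store_lab)} \ {at(lab)} = {key_at(k3,store), open(d_store_lab)}
  ∪ pre   = {key_at(k3,store), open(d_store_lab)} ∪ {at(kitchen), open(d_lab_kitchen)}
          = {at(kitchen), key_at(k3,store), open(d_lab_kitchen), open(d_store_lab)}

== RESULT ==
["at(kitchen)", "key_at(k3,store)", "open(d_lab_kitchen)", "open(d_store_lab)"]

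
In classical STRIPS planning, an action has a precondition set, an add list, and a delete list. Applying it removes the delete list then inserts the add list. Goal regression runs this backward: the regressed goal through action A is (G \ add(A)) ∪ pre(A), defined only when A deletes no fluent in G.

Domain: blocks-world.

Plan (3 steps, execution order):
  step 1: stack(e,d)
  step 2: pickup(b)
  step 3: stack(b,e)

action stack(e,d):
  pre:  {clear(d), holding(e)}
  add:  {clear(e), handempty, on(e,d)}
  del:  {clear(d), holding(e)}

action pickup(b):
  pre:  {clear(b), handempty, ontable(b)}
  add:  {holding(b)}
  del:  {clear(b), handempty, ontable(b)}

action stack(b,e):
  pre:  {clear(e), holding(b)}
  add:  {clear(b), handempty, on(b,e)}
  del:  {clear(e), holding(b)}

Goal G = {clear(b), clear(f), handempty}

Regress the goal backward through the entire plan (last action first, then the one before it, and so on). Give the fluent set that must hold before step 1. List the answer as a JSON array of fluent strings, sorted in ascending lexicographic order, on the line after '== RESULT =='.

Work backward from the goal:
  through step 3 (stack(b,e)): drop {clear(b), handempty}, keep {clear(f)}, require {clear(e), holding(b)}
    → {clear(e), clear(f), holding(b)}
  through step 2 (pickup(b)): drop {holding(b)}, keep {clear(e), clear(f)}, require {clear(b), handempty, ontable(b)}
    → {clear(b), clear(e), clear(f), handempty, ontable(b)}
  through step 1 (stack(e,d)): drop {clear(e), handempty}, keep {clear(b), clear(f), ontable(b)}, require {clear(d), holding(e)}
    → {clear(b), clear(d), clear(f), holding(e), ontable(b)}

== RESULT ==
["clear(b)", "clear(d)", "clear(f)", "holding(e)", "ontable(b)"]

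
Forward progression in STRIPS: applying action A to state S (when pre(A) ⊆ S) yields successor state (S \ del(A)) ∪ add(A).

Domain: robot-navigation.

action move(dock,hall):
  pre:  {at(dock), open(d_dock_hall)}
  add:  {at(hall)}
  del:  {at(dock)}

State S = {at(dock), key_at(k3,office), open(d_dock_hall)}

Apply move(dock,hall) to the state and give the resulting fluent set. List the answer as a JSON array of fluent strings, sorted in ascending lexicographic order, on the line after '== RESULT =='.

Progress:
  pre ⊆ S: {at(dock), open(d_dock_hall)} ⊆ S  — applicable
  S \ del = {key_at(k3,office), open(d_dock_hall)}
  ∪ add   = {at(hall), key_at(k3,office), open(d_dock_hall)}

== RESULT ==
["at(hall)", "key_at(k3,office)", "open(d_dock_hall)"]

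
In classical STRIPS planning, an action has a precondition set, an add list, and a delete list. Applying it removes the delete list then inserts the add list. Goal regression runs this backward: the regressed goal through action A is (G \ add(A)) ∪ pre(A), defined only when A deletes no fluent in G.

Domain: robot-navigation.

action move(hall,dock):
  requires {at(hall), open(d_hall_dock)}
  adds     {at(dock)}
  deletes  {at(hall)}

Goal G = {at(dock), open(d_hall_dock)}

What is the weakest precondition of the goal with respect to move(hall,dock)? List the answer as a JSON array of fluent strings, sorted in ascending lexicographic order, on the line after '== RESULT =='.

Regress:
  G ∩ del = {}  (empty — regression defined)
  G \ add = {at(dock), open(d_hall_dock)} \ {at(dock)} = {open(d_hall_dock)}
  ∪ pre   = {open(d_hall_dock)} ∪ {at(hall), open(d_hall_dock)}
          = {at(hall), open(d_hall_dock)}

== RESULT ==
["at(hall)", "open(d_hall_dock)"]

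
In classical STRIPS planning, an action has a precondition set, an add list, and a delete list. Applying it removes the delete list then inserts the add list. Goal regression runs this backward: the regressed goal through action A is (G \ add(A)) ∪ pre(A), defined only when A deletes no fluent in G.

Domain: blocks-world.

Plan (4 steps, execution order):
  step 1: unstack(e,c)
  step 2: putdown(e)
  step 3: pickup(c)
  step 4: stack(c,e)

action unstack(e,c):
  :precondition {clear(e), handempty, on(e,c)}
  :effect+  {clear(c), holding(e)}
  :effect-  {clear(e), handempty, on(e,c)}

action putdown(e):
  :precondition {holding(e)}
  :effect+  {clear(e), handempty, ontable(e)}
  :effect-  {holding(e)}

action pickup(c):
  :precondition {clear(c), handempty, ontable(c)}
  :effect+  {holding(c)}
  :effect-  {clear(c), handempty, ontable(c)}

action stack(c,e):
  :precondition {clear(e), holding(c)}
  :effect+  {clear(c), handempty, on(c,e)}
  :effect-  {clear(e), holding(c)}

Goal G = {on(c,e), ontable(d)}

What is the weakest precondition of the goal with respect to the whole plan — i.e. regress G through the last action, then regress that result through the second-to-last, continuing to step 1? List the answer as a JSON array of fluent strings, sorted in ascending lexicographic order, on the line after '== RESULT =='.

Work backward from the goal:
  through step 4 (stack(c,e)): drop {on(c,e)}, keep {ontable(d)}, require {clear(e), holding(c)}
    → {clear(e), holding(c), ontable(d)}
  through step 3 (pickup(c)): drop {holding(c)}, keep {clear(e), ontable(d)}, require {clear(c), handempty, ontable(c)}
    → {clear(c), clear(e), handempty, ontable(c), ontable(d)}
  through step 2 (putdown(e)): drop {clear(e), handempty}, keep {clear(c), ontable(c), ontable(d)}, require {holding(e)}
    → {clear(c), holding(e), ontable(c), ontable(d)}
  through step 1 (unstack(e,c)): drop {clear(c), holding(e)}, keep {ontable(c), ontable(d)}, require {clear(e), handempty, on(e,c)}
    → {clear(e), handempty, on(e,c), ontable(c), ontable(d)}

== RESULT ==
["clear(e)", "handempty", "on(e,c)", "ontable(c)", "ontable(d)"]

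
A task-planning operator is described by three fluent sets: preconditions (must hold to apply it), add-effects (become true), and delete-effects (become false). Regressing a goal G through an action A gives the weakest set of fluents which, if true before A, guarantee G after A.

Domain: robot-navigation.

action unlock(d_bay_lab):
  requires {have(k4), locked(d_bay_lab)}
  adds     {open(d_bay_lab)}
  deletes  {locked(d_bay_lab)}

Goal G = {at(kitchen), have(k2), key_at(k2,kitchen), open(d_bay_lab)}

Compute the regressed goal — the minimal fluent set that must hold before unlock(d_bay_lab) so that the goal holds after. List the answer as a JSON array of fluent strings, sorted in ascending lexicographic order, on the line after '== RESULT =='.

Compute (G \ add) ∪ pre:
  G ∩ del = {}  (empty — regression defined)
  G \ add = {at(kitchen), have(k2), key_at(k2,kitchen), open(d_bay_lab)} \ {open(d_bay_lab)} = {at(kitchen), have(k2), key_at(k2,kitchen)}
  ∪ pre   = {at(kitchen), have(k2), key_at(k2,kitchen)} ∪ {have(k4), locked(d_bay_lab)}
          = {at(kitchen), have(k2), have(k4), key_at(k2,kitchen), locked(d_bay_lab)}

== RESULT ==
["at(kitchen)", "have(k2)", "have(k4)", "key_at(k2,kitchen)", "locked(d_bay_lab)"]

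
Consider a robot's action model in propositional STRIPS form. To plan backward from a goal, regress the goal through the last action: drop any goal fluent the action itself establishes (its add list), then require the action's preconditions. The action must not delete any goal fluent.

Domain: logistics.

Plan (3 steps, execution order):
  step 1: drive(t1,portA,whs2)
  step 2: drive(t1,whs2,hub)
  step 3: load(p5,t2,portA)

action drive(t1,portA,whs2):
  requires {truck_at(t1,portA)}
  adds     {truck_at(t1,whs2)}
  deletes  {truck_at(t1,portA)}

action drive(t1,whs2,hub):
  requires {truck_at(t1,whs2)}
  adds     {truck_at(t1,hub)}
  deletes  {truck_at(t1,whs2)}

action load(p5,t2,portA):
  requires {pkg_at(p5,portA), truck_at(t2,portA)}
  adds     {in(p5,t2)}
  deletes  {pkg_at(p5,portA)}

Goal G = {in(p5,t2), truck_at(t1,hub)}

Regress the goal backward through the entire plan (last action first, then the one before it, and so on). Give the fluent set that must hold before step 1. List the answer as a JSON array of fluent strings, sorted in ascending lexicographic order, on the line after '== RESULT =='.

Regress step by step:
  through step 3 (load(p5,t2,portA)): drop {in(p5,t2)}, keep {truck_at(t1,hub)}, require {pkg_at(p5,portA), truck_at(t2,portA)}
    → {pkg_at(p5,portA), truck_at(t1,hub), truck_at(t2,portA)}
  through step 2 (drive(t1,whs2,hub)): drop {truck_at(t1,hub)}, keep {pkg_at(p5,portA), truck_at(t2,portA)}, require {truck_at(t1,whs2)}
    → {pkg_at(p5,portA), truck_at(t1,whs2), truck_at(t2,portA)}
  through step 1 (drive(t1,portA,whs2)): drop {truck_at(t1,whs2)}, keep {pkg_at(p5,portA), truck_at(t2,portA)}, require {truck_at(t1,portA)}
    → {pkg_at(p5,portA), truck_at(t1,portA), truck_at(t2,portA)}

== RESULT ==
["pkg_at(p5,portA)", "truck_at(t1,portA)", "truck_at(t2,portA)"]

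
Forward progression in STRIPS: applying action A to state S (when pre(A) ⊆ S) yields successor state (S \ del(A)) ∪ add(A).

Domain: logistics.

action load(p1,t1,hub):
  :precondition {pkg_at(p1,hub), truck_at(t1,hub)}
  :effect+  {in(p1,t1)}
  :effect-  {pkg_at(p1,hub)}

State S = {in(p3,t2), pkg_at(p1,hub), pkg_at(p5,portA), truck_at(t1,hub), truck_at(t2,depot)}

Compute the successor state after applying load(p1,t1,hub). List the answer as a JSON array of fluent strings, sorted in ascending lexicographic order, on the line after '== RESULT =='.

Compute (S \ del) ∪ add:
  pre ⊆ S: {pkg_at(p1,hub), truck_at(t1,hub)} ⊆ S  — applicable
  S \ del = {in(p3,t2), pkg_at(p5,portA), truck_at(t1,hub), truck_at(t2,depot)}
  ∪ add   = {in(p1,t1), in(p3,t2), pkg_at(p5,portA), truck_at(t1,hub), truck_at(t2,depot)}

== RESULT ==
["in(p1,t1)", "in(p3,t2)", "pkg_at(p5,portA)", "truck_at(t1,hub)", "truck_at(t2,depot)"]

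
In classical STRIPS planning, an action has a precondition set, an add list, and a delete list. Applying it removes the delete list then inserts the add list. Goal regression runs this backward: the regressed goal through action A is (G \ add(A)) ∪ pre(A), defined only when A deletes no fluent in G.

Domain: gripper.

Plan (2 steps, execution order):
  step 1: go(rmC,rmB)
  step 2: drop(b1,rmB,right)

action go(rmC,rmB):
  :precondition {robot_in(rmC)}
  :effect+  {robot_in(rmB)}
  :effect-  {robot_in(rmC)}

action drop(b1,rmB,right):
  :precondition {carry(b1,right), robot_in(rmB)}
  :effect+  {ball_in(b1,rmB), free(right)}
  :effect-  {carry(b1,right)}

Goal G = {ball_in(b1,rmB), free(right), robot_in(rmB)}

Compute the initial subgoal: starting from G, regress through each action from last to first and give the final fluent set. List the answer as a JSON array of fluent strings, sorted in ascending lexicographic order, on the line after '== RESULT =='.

Regress step by step:
  through step 2 (drop(b1,rmB,right)): drop {ball_in(b1,rmB), free(right)}, keep {robot_in(rmB)}, require {carry(b1,right), robot_in(rmB)}
    → {carry(b1,right), robot_in(rmB)}
  through step 1 (go(rmC,rmB)): drop {robot_in(rmB)}, keep {carry(b1,right)}, require {robot_in(rmC)}
    → {carry(b1,right), robot_in(rmC)}

== RESULT ==
["carry(b1,right)", "robot_in(rmC)"]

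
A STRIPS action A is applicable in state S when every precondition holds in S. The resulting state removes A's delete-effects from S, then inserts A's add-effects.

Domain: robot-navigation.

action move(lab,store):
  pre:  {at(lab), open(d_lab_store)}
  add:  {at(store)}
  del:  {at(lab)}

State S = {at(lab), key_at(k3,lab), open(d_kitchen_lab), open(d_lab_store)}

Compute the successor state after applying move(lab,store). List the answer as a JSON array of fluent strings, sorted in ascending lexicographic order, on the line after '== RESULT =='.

Progress:
  pre ⊆ S: {at(lab), open(d_lab_store)} ⊆ S  — applicable
  S \ del = {key_at(k3,lab), open(d_kitchen_lab), open(d_lab_store)}
  ∪ add   = {at(store), key_at(k3,lab), open(d_kitchen_lab), open(d_lab_store)}

== RESULT ==
["at(store)", "key_at(k3,lab)", "open(d_kitchen_lab)", "open(d_lab_store)"]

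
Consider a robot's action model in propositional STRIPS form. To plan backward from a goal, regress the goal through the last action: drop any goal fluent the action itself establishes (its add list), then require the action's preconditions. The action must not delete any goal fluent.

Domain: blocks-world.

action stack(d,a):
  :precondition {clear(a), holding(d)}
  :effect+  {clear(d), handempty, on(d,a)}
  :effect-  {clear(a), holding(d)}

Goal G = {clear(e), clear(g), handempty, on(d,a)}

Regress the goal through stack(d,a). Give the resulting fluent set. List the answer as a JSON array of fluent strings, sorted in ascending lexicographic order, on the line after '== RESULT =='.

Regress:
  G ∩ del = {}  (empty — regression defined)
  G \ add = {clear(e), clear(g), handempty, on(d,a)} \ {clear(d), handempty, on(d,a)} = {clear(e), clear(g)}
  ∪ pre   = {clear(e), clear(g)} ∪ {clear(a), holding(d)}
          = {clear(a), clear(e), clear(g), holding(d)}

== RESULT ==
["clear(a)", "clear(e)", "clear(g)", "holding(d)"]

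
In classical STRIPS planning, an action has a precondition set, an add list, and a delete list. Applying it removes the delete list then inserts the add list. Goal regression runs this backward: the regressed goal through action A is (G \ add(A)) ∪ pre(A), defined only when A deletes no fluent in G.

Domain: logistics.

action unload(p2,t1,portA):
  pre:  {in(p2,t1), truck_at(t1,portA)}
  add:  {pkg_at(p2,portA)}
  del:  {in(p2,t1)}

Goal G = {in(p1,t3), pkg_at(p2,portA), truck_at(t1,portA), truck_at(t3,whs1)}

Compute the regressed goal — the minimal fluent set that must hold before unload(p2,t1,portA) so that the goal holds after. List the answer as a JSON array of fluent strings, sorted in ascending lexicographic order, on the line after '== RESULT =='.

Compute (G \ add) ∪ pre:
  G ∩ del = {}  (empty — regression defined)
  G \ add = {in(p1,t3), pkg_at(p2,portA), truck_at(t1,portA), truck_at(t3,whs1)} \ {pkg_at(p2,portA)} = {in(p1,t3), truck_at(t1,portA), truck_at(t3,whs1)}
  ∪ pre   = {in(p1,t3), truck_at(t1,portA), truck_at(t3,whs1)} ∪ {in(p2,t1), truck_at(t1,portA)}
          = {in(p1,t3), in(p2,t1), truck_at(t1,portA), truck_at(t3,whs1)}

== RESULT ==
["in(p1,t3)", "in(p2,t1)", "truck_at(t1,portA)", "truck_at(t3,whs1)"]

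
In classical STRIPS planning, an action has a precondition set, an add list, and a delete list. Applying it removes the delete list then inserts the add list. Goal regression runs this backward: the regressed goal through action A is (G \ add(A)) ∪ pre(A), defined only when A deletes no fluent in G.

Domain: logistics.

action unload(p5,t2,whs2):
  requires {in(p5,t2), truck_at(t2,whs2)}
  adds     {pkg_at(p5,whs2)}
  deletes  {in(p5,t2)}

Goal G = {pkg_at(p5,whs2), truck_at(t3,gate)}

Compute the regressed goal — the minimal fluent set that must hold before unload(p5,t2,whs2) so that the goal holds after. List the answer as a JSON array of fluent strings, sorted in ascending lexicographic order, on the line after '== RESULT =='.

Regress:
  G ∩ del = {}  (empty — regression defined)
  G \ add = {pkg_at(p5,whs2), truck_at(t3,gate)} \ {pkg_at(p5,whs2)} = {truck_at(t3,gate)}
  ∪ pre   = {truck_at(t3,gate)} ∪ {in(p5,t2), truck_at(t2,whs2)}
          = {in(p5,t2), truck_at(t2,whs2), truck_at(t3,gate)}

== RESULT ==
["in(p5,t2)", "truck_at(t2,whs2)", "truck_at(t3,gate)"]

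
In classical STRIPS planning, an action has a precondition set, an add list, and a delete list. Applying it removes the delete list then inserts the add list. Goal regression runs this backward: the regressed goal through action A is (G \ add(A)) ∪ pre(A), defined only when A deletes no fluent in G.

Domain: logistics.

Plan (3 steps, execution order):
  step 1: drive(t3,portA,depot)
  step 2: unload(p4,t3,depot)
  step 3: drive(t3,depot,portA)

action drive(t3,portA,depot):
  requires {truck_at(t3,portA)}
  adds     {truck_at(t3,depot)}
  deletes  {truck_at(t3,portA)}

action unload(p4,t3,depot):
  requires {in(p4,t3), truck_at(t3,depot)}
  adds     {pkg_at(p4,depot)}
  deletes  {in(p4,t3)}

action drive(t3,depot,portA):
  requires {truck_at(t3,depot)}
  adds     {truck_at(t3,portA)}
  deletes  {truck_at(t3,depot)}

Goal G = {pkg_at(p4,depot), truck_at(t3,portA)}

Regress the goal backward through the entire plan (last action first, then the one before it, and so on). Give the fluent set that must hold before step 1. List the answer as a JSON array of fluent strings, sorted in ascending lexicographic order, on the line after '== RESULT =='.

Work backward from the goal:
  through step 3 (drive(t3,depot,portA)): drop {truck_at(t3,portA)}, keep {pkg_at(p4,depot)}, require {truck_at(t3,depot)}
    → {pkg_at(p4,depot), truck_at(t3,depot)}
  through step 2 (unload(p4,t3,depot)): drop {pkg_at(p4,depot)}, keep {truck_at(t3,depot)}, require {in(p4,t3), truck_at(t3,depot)}
    → {in(p4,t3), truck_at(t3,depot)}
  through step 1 (drive(t3,portA,depot)): drop {truck_at(t3,depot)}, keep {in(p4,t3)}, require {truck_at(t3,portA)}
    → {in(p4,t3), truck_at(t3,portA)}

== RESULT ==
["in(p4,t3)", "truck_at(t3,portA)"]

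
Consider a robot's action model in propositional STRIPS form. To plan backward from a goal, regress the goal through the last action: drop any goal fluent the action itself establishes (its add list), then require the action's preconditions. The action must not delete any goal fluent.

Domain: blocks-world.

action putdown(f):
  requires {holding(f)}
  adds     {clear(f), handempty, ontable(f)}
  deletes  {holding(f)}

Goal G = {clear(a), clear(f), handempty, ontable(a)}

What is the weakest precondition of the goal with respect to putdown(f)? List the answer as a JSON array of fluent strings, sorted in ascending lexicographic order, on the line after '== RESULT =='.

Compute (G \ add) ∪ pre:
  G ∩ del = {}  (empty — regression defined)
  G \ add = {clear(a), clear(f), handempty, ontable(a)} \ {clear(f), handempty, ontable(f)} = {clear(a), ontable(a)}
  ∪ pre   = {clear(a), ontable(a)} ∪ {holding(f)}
          = {clear(a), holding(f), ontable(a)}

== RESULT ==
["clear(a)", "holding(f)", "ontable(a)"]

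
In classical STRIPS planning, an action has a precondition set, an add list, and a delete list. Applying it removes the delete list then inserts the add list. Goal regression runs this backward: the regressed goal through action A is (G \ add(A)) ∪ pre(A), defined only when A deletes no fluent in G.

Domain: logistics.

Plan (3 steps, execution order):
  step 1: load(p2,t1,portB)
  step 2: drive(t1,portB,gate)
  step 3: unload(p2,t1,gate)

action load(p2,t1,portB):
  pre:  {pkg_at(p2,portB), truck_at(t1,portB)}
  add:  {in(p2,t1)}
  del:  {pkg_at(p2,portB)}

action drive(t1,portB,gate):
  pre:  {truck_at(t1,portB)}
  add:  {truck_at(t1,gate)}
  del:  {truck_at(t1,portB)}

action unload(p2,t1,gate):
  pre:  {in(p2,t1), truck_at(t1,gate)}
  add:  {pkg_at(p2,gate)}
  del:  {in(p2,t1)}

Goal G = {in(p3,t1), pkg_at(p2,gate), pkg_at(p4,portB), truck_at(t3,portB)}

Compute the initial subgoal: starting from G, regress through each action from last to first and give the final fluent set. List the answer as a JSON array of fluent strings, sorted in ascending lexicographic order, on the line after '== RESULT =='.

Regress step by step:
  through step 3 (unload(p2,t1,gate)): drop {pkg_at(p2,gate)}, keep {in(p3,t1), pkg_at(p4,portB), truck_at(t3,portB)}, require {in(p2,t1), truck_at(t1,gate)}
    → {in(p2,t1), in(p3,t1), pkg_at(p4,portB), truck_at(t1,gate), truck_at(t3,portB)}
  through step 2 (drive(t1,portB,gate)): drop {truck_at(t1,gate)}, keep {in(p2,t1), in(p3,t1), pkg_at(p4,portB), truck_at(t3,portB)}, require {truck_at(t1,portB)}
    → {in(p2,t1), in(p3,t1), pkg_at(p4,portB), truck_at(t1,portB), truck_at(t3,portB)}
  through step 1 (load(p2,t1,portB)): drop {in(p2,t1)}, keep {in(p3,t1), pkg_at(p4,portB), truck_at(t1,portB), truck_at(t3,portB)}, require {pkg_at(p2,portB), truck_at(t1,portB)}
    → {in(p3,t1), pkg_at(p2,portB), pkg_at(p4,portB), truck_at(t1,portB), truck_at(t3,portB)}

== RESULT ==
["in(p3,t1)", "pkg_at(p2,portB)", "pkg_at(p4,portB)", "truck_at(t1,portB)", "truck_at(t3,portB)"]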